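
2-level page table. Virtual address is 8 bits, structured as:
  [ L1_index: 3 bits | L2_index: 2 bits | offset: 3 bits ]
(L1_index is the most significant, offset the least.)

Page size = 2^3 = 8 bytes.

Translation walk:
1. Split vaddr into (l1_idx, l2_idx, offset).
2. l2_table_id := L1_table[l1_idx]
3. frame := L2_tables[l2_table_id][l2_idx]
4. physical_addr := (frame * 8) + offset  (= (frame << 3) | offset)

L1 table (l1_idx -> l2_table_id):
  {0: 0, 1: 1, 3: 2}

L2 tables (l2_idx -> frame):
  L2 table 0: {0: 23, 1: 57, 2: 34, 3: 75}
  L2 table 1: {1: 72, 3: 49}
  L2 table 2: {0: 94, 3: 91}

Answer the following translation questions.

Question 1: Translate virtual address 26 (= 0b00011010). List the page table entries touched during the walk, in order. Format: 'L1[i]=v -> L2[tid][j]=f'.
vaddr = 26 = 0b00011010
Split: l1_idx=0, l2_idx=3, offset=2

Answer: L1[0]=0 -> L2[0][3]=75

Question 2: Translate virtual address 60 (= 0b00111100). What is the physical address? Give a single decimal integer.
vaddr = 60 = 0b00111100
Split: l1_idx=1, l2_idx=3, offset=4
L1[1] = 1
L2[1][3] = 49
paddr = 49 * 8 + 4 = 396

Answer: 396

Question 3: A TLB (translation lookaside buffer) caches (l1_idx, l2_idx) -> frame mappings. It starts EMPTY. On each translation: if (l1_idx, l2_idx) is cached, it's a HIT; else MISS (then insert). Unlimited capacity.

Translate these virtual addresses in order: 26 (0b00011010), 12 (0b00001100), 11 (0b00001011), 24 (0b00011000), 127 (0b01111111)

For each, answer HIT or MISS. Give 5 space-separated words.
vaddr=26: (0,3) not in TLB -> MISS, insert
vaddr=12: (0,1) not in TLB -> MISS, insert
vaddr=11: (0,1) in TLB -> HIT
vaddr=24: (0,3) in TLB -> HIT
vaddr=127: (3,3) not in TLB -> MISS, insert

Answer: MISS MISS HIT HIT MISS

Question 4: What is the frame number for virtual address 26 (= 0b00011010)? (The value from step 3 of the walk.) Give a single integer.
Answer: 75

Derivation:
vaddr = 26: l1_idx=0, l2_idx=3
L1[0] = 0; L2[0][3] = 75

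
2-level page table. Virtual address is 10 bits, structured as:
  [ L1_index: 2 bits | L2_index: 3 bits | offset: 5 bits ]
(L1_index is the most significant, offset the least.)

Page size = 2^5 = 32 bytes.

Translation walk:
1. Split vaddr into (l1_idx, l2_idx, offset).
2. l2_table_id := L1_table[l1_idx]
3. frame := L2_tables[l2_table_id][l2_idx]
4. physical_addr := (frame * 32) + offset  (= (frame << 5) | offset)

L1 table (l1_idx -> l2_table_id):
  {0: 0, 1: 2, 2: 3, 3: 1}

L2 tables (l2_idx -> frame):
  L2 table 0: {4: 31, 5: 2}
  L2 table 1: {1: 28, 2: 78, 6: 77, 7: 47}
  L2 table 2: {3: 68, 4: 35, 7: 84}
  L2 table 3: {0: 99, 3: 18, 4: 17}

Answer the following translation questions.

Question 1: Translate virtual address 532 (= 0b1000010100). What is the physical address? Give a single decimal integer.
Answer: 3188

Derivation:
vaddr = 532 = 0b1000010100
Split: l1_idx=2, l2_idx=0, offset=20
L1[2] = 3
L2[3][0] = 99
paddr = 99 * 32 + 20 = 3188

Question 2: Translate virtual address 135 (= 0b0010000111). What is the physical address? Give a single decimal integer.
vaddr = 135 = 0b0010000111
Split: l1_idx=0, l2_idx=4, offset=7
L1[0] = 0
L2[0][4] = 31
paddr = 31 * 32 + 7 = 999

Answer: 999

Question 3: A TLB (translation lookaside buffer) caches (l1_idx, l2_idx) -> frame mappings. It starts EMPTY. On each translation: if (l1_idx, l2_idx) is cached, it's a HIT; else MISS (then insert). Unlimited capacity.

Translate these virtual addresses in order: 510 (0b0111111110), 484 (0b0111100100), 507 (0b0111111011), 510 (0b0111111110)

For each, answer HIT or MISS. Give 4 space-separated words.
vaddr=510: (1,7) not in TLB -> MISS, insert
vaddr=484: (1,7) in TLB -> HIT
vaddr=507: (1,7) in TLB -> HIT
vaddr=510: (1,7) in TLB -> HIT

Answer: MISS HIT HIT HIT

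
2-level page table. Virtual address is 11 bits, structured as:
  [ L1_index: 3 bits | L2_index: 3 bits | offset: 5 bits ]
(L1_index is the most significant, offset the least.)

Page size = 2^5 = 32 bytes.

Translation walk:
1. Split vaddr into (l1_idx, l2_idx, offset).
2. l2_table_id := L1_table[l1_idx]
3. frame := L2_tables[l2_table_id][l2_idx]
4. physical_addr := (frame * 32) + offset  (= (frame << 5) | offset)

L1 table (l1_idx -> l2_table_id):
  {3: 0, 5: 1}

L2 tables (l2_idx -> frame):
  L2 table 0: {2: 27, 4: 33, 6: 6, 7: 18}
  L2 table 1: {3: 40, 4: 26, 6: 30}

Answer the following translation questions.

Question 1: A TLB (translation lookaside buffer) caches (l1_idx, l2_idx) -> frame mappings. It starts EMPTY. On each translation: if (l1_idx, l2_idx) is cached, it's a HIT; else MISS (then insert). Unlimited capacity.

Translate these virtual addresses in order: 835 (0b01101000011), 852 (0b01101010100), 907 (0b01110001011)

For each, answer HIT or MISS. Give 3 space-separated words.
Answer: MISS HIT MISS

Derivation:
vaddr=835: (3,2) not in TLB -> MISS, insert
vaddr=852: (3,2) in TLB -> HIT
vaddr=907: (3,4) not in TLB -> MISS, insert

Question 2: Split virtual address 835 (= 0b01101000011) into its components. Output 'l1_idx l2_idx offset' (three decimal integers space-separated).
Answer: 3 2 3

Derivation:
vaddr = 835 = 0b01101000011
  top 3 bits -> l1_idx = 3
  next 3 bits -> l2_idx = 2
  bottom 5 bits -> offset = 3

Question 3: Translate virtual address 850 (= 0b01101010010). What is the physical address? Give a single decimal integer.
Answer: 882

Derivation:
vaddr = 850 = 0b01101010010
Split: l1_idx=3, l2_idx=2, offset=18
L1[3] = 0
L2[0][2] = 27
paddr = 27 * 32 + 18 = 882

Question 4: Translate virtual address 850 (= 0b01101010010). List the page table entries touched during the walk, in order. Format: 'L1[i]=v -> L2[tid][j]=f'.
vaddr = 850 = 0b01101010010
Split: l1_idx=3, l2_idx=2, offset=18

Answer: L1[3]=0 -> L2[0][2]=27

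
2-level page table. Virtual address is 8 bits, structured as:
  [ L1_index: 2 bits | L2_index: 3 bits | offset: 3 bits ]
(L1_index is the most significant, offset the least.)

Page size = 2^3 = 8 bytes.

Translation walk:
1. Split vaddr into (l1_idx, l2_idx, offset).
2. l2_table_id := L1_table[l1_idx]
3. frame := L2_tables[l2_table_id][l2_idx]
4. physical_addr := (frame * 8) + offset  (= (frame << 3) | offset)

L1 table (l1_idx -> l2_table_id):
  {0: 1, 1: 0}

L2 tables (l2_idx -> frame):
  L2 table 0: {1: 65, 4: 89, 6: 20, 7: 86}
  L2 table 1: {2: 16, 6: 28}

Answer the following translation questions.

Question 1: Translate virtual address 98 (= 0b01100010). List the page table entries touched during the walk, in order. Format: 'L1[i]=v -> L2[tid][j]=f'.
Answer: L1[1]=0 -> L2[0][4]=89

Derivation:
vaddr = 98 = 0b01100010
Split: l1_idx=1, l2_idx=4, offset=2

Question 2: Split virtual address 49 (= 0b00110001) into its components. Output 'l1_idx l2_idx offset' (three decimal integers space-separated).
vaddr = 49 = 0b00110001
  top 2 bits -> l1_idx = 0
  next 3 bits -> l2_idx = 6
  bottom 3 bits -> offset = 1

Answer: 0 6 1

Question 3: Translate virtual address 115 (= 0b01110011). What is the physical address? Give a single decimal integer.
Answer: 163

Derivation:
vaddr = 115 = 0b01110011
Split: l1_idx=1, l2_idx=6, offset=3
L1[1] = 0
L2[0][6] = 20
paddr = 20 * 8 + 3 = 163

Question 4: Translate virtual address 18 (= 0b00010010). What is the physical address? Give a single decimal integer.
vaddr = 18 = 0b00010010
Split: l1_idx=0, l2_idx=2, offset=2
L1[0] = 1
L2[1][2] = 16
paddr = 16 * 8 + 2 = 130

Answer: 130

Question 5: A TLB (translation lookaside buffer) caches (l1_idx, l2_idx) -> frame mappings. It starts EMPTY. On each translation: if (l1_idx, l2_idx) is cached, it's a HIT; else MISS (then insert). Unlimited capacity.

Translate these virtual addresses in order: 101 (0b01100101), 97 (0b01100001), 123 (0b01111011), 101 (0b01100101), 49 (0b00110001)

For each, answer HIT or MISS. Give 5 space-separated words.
Answer: MISS HIT MISS HIT MISS

Derivation:
vaddr=101: (1,4) not in TLB -> MISS, insert
vaddr=97: (1,4) in TLB -> HIT
vaddr=123: (1,7) not in TLB -> MISS, insert
vaddr=101: (1,4) in TLB -> HIT
vaddr=49: (0,6) not in TLB -> MISS, insert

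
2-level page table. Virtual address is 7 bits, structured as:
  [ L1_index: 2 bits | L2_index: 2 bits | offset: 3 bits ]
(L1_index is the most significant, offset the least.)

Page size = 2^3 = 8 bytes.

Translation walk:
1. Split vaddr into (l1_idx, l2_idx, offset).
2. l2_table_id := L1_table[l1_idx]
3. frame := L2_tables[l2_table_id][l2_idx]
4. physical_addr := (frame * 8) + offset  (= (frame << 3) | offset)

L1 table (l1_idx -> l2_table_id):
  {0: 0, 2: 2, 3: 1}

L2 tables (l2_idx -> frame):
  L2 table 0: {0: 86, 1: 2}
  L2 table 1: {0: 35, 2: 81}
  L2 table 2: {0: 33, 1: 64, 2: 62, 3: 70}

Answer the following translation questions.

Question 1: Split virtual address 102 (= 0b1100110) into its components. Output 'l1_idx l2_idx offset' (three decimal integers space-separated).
vaddr = 102 = 0b1100110
  top 2 bits -> l1_idx = 3
  next 2 bits -> l2_idx = 0
  bottom 3 bits -> offset = 6

Answer: 3 0 6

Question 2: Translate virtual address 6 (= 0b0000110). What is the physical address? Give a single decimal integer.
vaddr = 6 = 0b0000110
Split: l1_idx=0, l2_idx=0, offset=6
L1[0] = 0
L2[0][0] = 86
paddr = 86 * 8 + 6 = 694

Answer: 694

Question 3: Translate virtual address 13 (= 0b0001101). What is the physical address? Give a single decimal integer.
Answer: 21

Derivation:
vaddr = 13 = 0b0001101
Split: l1_idx=0, l2_idx=1, offset=5
L1[0] = 0
L2[0][1] = 2
paddr = 2 * 8 + 5 = 21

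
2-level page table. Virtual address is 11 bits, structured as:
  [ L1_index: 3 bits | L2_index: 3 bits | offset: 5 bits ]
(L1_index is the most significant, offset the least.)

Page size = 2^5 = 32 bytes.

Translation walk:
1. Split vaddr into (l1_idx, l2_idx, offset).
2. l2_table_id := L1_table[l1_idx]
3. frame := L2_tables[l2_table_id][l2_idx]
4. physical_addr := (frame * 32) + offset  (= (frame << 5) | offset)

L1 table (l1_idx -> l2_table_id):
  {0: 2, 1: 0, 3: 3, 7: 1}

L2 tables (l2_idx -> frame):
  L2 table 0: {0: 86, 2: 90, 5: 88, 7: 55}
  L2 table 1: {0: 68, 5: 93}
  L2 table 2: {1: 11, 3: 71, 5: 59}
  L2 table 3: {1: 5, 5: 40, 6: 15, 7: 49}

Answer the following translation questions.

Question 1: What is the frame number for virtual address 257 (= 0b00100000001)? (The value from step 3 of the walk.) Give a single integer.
vaddr = 257: l1_idx=1, l2_idx=0
L1[1] = 0; L2[0][0] = 86

Answer: 86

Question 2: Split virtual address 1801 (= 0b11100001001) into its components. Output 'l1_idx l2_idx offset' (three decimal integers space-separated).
Answer: 7 0 9

Derivation:
vaddr = 1801 = 0b11100001001
  top 3 bits -> l1_idx = 7
  next 3 bits -> l2_idx = 0
  bottom 5 bits -> offset = 9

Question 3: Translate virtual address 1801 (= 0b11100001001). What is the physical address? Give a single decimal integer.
vaddr = 1801 = 0b11100001001
Split: l1_idx=7, l2_idx=0, offset=9
L1[7] = 1
L2[1][0] = 68
paddr = 68 * 32 + 9 = 2185

Answer: 2185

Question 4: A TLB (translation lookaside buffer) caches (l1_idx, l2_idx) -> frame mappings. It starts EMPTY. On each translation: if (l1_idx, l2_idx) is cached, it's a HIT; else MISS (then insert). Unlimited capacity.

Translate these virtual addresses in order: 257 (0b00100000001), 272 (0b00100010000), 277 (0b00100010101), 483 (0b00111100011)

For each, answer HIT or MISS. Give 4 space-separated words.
Answer: MISS HIT HIT MISS

Derivation:
vaddr=257: (1,0) not in TLB -> MISS, insert
vaddr=272: (1,0) in TLB -> HIT
vaddr=277: (1,0) in TLB -> HIT
vaddr=483: (1,7) not in TLB -> MISS, insert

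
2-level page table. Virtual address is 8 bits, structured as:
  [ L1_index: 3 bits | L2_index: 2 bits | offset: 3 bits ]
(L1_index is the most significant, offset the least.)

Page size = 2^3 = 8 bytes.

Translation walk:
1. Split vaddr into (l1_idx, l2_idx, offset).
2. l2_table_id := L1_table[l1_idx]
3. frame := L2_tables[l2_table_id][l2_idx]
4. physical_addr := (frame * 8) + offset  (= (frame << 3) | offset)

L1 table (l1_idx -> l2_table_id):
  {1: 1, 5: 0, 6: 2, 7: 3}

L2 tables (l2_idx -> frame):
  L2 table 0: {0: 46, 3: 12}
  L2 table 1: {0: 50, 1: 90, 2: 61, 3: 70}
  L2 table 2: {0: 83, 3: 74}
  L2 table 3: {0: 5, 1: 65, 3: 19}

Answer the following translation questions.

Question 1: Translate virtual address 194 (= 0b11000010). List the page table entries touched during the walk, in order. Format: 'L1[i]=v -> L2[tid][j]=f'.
Answer: L1[6]=2 -> L2[2][0]=83

Derivation:
vaddr = 194 = 0b11000010
Split: l1_idx=6, l2_idx=0, offset=2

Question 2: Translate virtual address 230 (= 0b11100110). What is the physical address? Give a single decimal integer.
vaddr = 230 = 0b11100110
Split: l1_idx=7, l2_idx=0, offset=6
L1[7] = 3
L2[3][0] = 5
paddr = 5 * 8 + 6 = 46

Answer: 46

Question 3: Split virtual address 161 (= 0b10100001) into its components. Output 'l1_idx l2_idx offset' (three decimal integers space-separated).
vaddr = 161 = 0b10100001
  top 3 bits -> l1_idx = 5
  next 2 bits -> l2_idx = 0
  bottom 3 bits -> offset = 1

Answer: 5 0 1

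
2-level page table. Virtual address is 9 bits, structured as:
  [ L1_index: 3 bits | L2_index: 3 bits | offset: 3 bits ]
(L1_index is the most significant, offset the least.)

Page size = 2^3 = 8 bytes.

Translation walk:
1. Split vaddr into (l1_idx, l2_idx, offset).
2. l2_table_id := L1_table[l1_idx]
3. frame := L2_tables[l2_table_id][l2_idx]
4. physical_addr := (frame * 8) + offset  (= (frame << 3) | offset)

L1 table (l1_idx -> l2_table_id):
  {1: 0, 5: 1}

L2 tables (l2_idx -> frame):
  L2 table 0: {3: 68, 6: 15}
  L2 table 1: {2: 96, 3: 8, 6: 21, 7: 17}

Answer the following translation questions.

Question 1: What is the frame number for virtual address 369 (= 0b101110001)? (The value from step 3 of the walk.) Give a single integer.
Answer: 21

Derivation:
vaddr = 369: l1_idx=5, l2_idx=6
L1[5] = 1; L2[1][6] = 21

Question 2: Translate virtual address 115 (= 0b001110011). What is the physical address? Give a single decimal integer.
Answer: 123

Derivation:
vaddr = 115 = 0b001110011
Split: l1_idx=1, l2_idx=6, offset=3
L1[1] = 0
L2[0][6] = 15
paddr = 15 * 8 + 3 = 123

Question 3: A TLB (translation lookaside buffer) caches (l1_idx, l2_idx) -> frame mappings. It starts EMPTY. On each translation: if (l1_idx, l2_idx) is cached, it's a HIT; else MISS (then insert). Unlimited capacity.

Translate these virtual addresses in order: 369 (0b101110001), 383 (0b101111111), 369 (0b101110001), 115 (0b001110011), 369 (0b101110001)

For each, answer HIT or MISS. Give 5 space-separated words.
Answer: MISS MISS HIT MISS HIT

Derivation:
vaddr=369: (5,6) not in TLB -> MISS, insert
vaddr=383: (5,7) not in TLB -> MISS, insert
vaddr=369: (5,6) in TLB -> HIT
vaddr=115: (1,6) not in TLB -> MISS, insert
vaddr=369: (5,6) in TLB -> HIT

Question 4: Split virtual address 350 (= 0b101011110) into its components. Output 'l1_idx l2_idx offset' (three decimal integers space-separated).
vaddr = 350 = 0b101011110
  top 3 bits -> l1_idx = 5
  next 3 bits -> l2_idx = 3
  bottom 3 bits -> offset = 6

Answer: 5 3 6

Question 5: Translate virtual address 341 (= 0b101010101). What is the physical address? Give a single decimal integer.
Answer: 773

Derivation:
vaddr = 341 = 0b101010101
Split: l1_idx=5, l2_idx=2, offset=5
L1[5] = 1
L2[1][2] = 96
paddr = 96 * 8 + 5 = 773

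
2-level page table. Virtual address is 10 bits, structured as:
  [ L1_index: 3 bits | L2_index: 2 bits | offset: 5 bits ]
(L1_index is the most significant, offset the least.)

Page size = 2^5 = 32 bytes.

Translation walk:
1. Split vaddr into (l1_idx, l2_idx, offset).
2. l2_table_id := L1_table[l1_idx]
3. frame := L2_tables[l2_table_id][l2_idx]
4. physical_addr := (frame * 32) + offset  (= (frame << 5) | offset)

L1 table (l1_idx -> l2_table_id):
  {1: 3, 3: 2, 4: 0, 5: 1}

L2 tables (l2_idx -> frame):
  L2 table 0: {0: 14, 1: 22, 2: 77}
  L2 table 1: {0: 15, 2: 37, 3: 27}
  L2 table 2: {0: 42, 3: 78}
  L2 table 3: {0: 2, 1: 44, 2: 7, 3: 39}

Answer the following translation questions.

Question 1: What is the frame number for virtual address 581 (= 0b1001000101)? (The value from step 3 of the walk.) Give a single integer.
Answer: 77

Derivation:
vaddr = 581: l1_idx=4, l2_idx=2
L1[4] = 0; L2[0][2] = 77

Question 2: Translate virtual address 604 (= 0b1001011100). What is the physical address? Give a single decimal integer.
Answer: 2492

Derivation:
vaddr = 604 = 0b1001011100
Split: l1_idx=4, l2_idx=2, offset=28
L1[4] = 0
L2[0][2] = 77
paddr = 77 * 32 + 28 = 2492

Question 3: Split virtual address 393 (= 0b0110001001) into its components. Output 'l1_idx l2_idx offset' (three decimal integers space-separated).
Answer: 3 0 9

Derivation:
vaddr = 393 = 0b0110001001
  top 3 bits -> l1_idx = 3
  next 2 bits -> l2_idx = 0
  bottom 5 bits -> offset = 9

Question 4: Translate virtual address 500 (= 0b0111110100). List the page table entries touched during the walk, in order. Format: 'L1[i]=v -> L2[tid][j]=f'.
vaddr = 500 = 0b0111110100
Split: l1_idx=3, l2_idx=3, offset=20

Answer: L1[3]=2 -> L2[2][3]=78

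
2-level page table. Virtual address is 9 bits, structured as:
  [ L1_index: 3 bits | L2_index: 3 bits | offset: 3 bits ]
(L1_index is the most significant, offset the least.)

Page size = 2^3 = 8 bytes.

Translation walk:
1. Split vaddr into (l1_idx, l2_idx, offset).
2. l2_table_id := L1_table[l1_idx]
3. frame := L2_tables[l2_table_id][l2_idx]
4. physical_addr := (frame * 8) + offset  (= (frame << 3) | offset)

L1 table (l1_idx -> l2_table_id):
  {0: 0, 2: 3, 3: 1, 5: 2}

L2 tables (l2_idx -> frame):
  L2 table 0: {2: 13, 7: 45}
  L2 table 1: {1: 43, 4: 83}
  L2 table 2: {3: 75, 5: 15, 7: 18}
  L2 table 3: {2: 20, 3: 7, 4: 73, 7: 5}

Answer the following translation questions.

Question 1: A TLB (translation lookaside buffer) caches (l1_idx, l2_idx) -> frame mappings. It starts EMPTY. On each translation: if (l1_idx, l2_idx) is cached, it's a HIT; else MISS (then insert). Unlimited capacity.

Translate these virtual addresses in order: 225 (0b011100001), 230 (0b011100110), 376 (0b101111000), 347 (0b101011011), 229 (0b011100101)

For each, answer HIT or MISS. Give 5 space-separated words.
vaddr=225: (3,4) not in TLB -> MISS, insert
vaddr=230: (3,4) in TLB -> HIT
vaddr=376: (5,7) not in TLB -> MISS, insert
vaddr=347: (5,3) not in TLB -> MISS, insert
vaddr=229: (3,4) in TLB -> HIT

Answer: MISS HIT MISS MISS HIT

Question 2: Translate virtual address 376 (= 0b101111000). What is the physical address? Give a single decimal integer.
vaddr = 376 = 0b101111000
Split: l1_idx=5, l2_idx=7, offset=0
L1[5] = 2
L2[2][7] = 18
paddr = 18 * 8 + 0 = 144

Answer: 144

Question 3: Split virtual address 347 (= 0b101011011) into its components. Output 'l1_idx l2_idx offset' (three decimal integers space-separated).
Answer: 5 3 3

Derivation:
vaddr = 347 = 0b101011011
  top 3 bits -> l1_idx = 5
  next 3 bits -> l2_idx = 3
  bottom 3 bits -> offset = 3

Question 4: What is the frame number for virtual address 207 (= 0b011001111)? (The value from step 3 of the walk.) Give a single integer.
vaddr = 207: l1_idx=3, l2_idx=1
L1[3] = 1; L2[1][1] = 43

Answer: 43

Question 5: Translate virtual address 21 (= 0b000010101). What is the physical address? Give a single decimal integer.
vaddr = 21 = 0b000010101
Split: l1_idx=0, l2_idx=2, offset=5
L1[0] = 0
L2[0][2] = 13
paddr = 13 * 8 + 5 = 109

Answer: 109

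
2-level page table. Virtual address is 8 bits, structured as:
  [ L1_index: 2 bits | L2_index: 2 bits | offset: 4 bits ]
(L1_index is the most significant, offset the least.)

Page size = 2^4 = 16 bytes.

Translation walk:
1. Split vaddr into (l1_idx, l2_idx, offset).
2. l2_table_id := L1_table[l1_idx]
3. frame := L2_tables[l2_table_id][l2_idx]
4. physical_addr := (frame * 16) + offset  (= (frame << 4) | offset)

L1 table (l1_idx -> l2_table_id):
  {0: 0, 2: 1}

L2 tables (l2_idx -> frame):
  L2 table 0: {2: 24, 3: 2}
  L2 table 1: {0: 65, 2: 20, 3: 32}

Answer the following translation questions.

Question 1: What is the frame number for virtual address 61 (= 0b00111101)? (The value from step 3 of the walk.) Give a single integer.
Answer: 2

Derivation:
vaddr = 61: l1_idx=0, l2_idx=3
L1[0] = 0; L2[0][3] = 2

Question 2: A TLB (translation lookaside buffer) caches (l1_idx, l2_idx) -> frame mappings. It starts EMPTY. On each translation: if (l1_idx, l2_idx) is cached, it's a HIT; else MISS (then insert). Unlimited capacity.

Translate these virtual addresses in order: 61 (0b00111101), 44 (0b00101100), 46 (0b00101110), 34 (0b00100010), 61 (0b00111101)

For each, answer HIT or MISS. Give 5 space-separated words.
Answer: MISS MISS HIT HIT HIT

Derivation:
vaddr=61: (0,3) not in TLB -> MISS, insert
vaddr=44: (0,2) not in TLB -> MISS, insert
vaddr=46: (0,2) in TLB -> HIT
vaddr=34: (0,2) in TLB -> HIT
vaddr=61: (0,3) in TLB -> HIT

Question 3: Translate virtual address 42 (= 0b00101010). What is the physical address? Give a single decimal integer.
vaddr = 42 = 0b00101010
Split: l1_idx=0, l2_idx=2, offset=10
L1[0] = 0
L2[0][2] = 24
paddr = 24 * 16 + 10 = 394

Answer: 394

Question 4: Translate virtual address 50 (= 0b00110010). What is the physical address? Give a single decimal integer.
vaddr = 50 = 0b00110010
Split: l1_idx=0, l2_idx=3, offset=2
L1[0] = 0
L2[0][3] = 2
paddr = 2 * 16 + 2 = 34

Answer: 34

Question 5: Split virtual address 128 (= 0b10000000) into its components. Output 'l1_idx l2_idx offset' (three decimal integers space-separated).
Answer: 2 0 0

Derivation:
vaddr = 128 = 0b10000000
  top 2 bits -> l1_idx = 2
  next 2 bits -> l2_idx = 0
  bottom 4 bits -> offset = 0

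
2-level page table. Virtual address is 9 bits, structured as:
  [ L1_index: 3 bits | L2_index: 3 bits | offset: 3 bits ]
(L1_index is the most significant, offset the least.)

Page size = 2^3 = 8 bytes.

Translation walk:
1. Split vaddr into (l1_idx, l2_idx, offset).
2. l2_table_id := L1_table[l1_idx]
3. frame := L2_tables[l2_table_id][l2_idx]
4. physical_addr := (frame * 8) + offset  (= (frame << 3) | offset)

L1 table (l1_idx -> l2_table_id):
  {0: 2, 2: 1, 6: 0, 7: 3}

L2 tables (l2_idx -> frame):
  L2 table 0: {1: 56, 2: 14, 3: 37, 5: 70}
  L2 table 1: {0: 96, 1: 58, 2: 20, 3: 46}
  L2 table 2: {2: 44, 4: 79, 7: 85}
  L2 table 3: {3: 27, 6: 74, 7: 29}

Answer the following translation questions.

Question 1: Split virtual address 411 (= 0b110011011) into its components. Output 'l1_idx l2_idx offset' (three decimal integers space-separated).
Answer: 6 3 3

Derivation:
vaddr = 411 = 0b110011011
  top 3 bits -> l1_idx = 6
  next 3 bits -> l2_idx = 3
  bottom 3 bits -> offset = 3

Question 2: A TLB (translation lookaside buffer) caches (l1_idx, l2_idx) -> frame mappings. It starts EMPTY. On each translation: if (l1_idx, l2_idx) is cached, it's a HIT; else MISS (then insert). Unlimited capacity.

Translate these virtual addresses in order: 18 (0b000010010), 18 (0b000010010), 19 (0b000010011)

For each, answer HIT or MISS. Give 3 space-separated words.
Answer: MISS HIT HIT

Derivation:
vaddr=18: (0,2) not in TLB -> MISS, insert
vaddr=18: (0,2) in TLB -> HIT
vaddr=19: (0,2) in TLB -> HIT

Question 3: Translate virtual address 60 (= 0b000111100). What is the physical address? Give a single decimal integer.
Answer: 684

Derivation:
vaddr = 60 = 0b000111100
Split: l1_idx=0, l2_idx=7, offset=4
L1[0] = 2
L2[2][7] = 85
paddr = 85 * 8 + 4 = 684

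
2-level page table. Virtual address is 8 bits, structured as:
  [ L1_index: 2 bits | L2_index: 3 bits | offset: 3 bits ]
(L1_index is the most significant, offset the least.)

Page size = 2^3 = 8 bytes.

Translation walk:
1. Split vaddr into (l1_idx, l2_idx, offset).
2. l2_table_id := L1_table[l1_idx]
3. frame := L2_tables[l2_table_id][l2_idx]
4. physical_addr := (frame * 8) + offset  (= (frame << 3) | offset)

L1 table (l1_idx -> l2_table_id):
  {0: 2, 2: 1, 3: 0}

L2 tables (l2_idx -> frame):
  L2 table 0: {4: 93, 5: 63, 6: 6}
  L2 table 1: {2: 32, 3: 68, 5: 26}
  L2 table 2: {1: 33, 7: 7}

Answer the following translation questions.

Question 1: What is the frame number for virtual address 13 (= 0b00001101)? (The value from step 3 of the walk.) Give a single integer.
vaddr = 13: l1_idx=0, l2_idx=1
L1[0] = 2; L2[2][1] = 33

Answer: 33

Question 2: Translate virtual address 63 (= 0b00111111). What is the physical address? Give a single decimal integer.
Answer: 63

Derivation:
vaddr = 63 = 0b00111111
Split: l1_idx=0, l2_idx=7, offset=7
L1[0] = 2
L2[2][7] = 7
paddr = 7 * 8 + 7 = 63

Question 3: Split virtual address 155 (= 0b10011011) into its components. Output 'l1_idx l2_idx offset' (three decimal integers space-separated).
Answer: 2 3 3

Derivation:
vaddr = 155 = 0b10011011
  top 2 bits -> l1_idx = 2
  next 3 bits -> l2_idx = 3
  bottom 3 bits -> offset = 3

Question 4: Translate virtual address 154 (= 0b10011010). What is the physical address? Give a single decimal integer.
vaddr = 154 = 0b10011010
Split: l1_idx=2, l2_idx=3, offset=2
L1[2] = 1
L2[1][3] = 68
paddr = 68 * 8 + 2 = 546

Answer: 546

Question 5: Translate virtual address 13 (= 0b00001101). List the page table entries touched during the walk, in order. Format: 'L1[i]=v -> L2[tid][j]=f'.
Answer: L1[0]=2 -> L2[2][1]=33

Derivation:
vaddr = 13 = 0b00001101
Split: l1_idx=0, l2_idx=1, offset=5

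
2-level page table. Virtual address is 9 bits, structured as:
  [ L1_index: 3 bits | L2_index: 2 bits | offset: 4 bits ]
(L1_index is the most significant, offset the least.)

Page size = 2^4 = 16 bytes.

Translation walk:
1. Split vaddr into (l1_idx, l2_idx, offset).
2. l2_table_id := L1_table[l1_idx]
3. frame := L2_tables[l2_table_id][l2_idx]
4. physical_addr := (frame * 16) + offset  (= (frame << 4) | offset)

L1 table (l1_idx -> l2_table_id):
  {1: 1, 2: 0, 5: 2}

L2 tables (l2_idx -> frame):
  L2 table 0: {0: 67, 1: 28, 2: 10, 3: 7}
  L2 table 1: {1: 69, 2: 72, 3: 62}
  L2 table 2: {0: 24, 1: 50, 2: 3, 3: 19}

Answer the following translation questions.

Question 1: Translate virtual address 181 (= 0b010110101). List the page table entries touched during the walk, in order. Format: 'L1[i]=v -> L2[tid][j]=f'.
vaddr = 181 = 0b010110101
Split: l1_idx=2, l2_idx=3, offset=5

Answer: L1[2]=0 -> L2[0][3]=7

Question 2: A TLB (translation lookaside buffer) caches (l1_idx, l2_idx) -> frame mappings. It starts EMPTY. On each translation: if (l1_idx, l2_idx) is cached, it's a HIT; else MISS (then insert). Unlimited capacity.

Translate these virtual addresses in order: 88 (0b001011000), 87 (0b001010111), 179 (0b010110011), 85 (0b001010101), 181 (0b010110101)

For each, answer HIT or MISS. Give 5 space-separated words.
Answer: MISS HIT MISS HIT HIT

Derivation:
vaddr=88: (1,1) not in TLB -> MISS, insert
vaddr=87: (1,1) in TLB -> HIT
vaddr=179: (2,3) not in TLB -> MISS, insert
vaddr=85: (1,1) in TLB -> HIT
vaddr=181: (2,3) in TLB -> HIT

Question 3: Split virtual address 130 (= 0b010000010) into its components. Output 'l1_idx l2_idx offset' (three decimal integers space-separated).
vaddr = 130 = 0b010000010
  top 3 bits -> l1_idx = 2
  next 2 bits -> l2_idx = 0
  bottom 4 bits -> offset = 2

Answer: 2 0 2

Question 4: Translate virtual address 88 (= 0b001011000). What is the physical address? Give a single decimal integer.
Answer: 1112

Derivation:
vaddr = 88 = 0b001011000
Split: l1_idx=1, l2_idx=1, offset=8
L1[1] = 1
L2[1][1] = 69
paddr = 69 * 16 + 8 = 1112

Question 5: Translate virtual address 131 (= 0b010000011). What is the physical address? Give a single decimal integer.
vaddr = 131 = 0b010000011
Split: l1_idx=2, l2_idx=0, offset=3
L1[2] = 0
L2[0][0] = 67
paddr = 67 * 16 + 3 = 1075

Answer: 1075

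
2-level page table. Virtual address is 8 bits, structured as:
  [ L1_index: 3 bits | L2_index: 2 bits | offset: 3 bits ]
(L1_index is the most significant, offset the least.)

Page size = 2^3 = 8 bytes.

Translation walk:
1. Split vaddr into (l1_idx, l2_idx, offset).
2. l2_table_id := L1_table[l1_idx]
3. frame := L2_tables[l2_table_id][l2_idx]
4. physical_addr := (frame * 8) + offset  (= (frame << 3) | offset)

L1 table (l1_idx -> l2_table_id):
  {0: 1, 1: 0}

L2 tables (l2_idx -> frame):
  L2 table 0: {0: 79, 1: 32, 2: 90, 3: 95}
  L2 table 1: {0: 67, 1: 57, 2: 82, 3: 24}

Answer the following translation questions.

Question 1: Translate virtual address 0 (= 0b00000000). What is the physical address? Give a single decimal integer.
vaddr = 0 = 0b00000000
Split: l1_idx=0, l2_idx=0, offset=0
L1[0] = 1
L2[1][0] = 67
paddr = 67 * 8 + 0 = 536

Answer: 536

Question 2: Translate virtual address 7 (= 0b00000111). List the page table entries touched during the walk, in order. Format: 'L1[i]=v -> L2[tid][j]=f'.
Answer: L1[0]=1 -> L2[1][0]=67

Derivation:
vaddr = 7 = 0b00000111
Split: l1_idx=0, l2_idx=0, offset=7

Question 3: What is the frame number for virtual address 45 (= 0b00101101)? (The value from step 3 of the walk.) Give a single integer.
vaddr = 45: l1_idx=1, l2_idx=1
L1[1] = 0; L2[0][1] = 32

Answer: 32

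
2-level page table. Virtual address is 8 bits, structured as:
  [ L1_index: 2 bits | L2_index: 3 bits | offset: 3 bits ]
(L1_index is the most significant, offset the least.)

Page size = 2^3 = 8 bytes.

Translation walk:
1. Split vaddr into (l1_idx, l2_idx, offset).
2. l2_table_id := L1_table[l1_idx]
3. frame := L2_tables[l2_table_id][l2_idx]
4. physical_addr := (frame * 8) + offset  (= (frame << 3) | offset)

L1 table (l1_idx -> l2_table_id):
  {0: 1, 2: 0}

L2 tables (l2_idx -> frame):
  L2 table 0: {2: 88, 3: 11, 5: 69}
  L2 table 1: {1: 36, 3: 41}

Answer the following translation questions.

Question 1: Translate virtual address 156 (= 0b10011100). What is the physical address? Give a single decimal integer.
vaddr = 156 = 0b10011100
Split: l1_idx=2, l2_idx=3, offset=4
L1[2] = 0
L2[0][3] = 11
paddr = 11 * 8 + 4 = 92

Answer: 92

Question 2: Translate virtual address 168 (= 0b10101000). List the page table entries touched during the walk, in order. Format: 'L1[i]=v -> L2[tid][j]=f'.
Answer: L1[2]=0 -> L2[0][5]=69

Derivation:
vaddr = 168 = 0b10101000
Split: l1_idx=2, l2_idx=5, offset=0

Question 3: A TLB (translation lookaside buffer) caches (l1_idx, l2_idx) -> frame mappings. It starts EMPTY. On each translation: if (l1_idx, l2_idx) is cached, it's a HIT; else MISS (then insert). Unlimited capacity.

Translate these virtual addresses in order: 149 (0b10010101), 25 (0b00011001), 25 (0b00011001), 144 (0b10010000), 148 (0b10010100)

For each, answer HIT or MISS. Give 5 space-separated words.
vaddr=149: (2,2) not in TLB -> MISS, insert
vaddr=25: (0,3) not in TLB -> MISS, insert
vaddr=25: (0,3) in TLB -> HIT
vaddr=144: (2,2) in TLB -> HIT
vaddr=148: (2,2) in TLB -> HIT

Answer: MISS MISS HIT HIT HIT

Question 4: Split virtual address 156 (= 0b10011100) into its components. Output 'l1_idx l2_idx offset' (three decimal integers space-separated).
vaddr = 156 = 0b10011100
  top 2 bits -> l1_idx = 2
  next 3 bits -> l2_idx = 3
  bottom 3 bits -> offset = 4

Answer: 2 3 4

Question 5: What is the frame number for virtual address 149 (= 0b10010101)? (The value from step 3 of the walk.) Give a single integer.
vaddr = 149: l1_idx=2, l2_idx=2
L1[2] = 0; L2[0][2] = 88

Answer: 88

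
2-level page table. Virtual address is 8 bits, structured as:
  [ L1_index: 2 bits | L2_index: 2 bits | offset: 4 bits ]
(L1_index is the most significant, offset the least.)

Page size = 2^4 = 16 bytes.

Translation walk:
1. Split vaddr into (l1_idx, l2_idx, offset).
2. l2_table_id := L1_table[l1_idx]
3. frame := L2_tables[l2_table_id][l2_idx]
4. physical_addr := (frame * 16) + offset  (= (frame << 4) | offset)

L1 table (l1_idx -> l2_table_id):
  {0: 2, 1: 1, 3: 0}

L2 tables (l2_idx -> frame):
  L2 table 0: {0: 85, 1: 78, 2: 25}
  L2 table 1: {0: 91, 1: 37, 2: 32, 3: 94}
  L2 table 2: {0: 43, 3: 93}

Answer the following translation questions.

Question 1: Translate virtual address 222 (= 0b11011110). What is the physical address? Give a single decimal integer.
Answer: 1262

Derivation:
vaddr = 222 = 0b11011110
Split: l1_idx=3, l2_idx=1, offset=14
L1[3] = 0
L2[0][1] = 78
paddr = 78 * 16 + 14 = 1262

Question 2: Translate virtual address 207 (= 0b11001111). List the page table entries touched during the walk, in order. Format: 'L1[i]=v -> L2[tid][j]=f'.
vaddr = 207 = 0b11001111
Split: l1_idx=3, l2_idx=0, offset=15

Answer: L1[3]=0 -> L2[0][0]=85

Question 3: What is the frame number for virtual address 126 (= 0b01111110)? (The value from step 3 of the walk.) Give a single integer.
vaddr = 126: l1_idx=1, l2_idx=3
L1[1] = 1; L2[1][3] = 94

Answer: 94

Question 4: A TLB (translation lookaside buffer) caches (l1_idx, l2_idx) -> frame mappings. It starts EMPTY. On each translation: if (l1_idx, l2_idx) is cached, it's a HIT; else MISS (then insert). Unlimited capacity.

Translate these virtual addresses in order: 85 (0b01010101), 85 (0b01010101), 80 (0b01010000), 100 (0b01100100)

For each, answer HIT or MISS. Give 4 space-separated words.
vaddr=85: (1,1) not in TLB -> MISS, insert
vaddr=85: (1,1) in TLB -> HIT
vaddr=80: (1,1) in TLB -> HIT
vaddr=100: (1,2) not in TLB -> MISS, insert

Answer: MISS HIT HIT MISS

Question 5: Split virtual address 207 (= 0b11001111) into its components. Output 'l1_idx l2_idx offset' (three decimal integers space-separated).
vaddr = 207 = 0b11001111
  top 2 bits -> l1_idx = 3
  next 2 bits -> l2_idx = 0
  bottom 4 bits -> offset = 15

Answer: 3 0 15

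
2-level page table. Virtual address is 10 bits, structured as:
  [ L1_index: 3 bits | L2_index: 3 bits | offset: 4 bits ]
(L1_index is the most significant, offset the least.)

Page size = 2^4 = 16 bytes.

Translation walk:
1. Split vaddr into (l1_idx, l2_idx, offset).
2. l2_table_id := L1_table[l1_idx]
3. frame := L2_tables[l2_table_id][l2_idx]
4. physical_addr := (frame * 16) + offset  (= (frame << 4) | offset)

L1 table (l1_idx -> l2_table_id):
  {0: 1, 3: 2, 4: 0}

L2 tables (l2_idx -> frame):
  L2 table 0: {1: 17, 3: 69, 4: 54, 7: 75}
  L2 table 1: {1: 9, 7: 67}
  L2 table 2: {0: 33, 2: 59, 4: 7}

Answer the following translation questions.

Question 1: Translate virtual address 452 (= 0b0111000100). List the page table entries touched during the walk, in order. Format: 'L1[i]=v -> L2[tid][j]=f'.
vaddr = 452 = 0b0111000100
Split: l1_idx=3, l2_idx=4, offset=4

Answer: L1[3]=2 -> L2[2][4]=7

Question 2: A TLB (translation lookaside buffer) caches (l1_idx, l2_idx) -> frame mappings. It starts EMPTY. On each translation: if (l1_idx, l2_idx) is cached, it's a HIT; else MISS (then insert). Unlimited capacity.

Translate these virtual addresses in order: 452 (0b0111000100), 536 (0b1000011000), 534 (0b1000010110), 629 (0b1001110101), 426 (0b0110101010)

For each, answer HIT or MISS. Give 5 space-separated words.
vaddr=452: (3,4) not in TLB -> MISS, insert
vaddr=536: (4,1) not in TLB -> MISS, insert
vaddr=534: (4,1) in TLB -> HIT
vaddr=629: (4,7) not in TLB -> MISS, insert
vaddr=426: (3,2) not in TLB -> MISS, insert

Answer: MISS MISS HIT MISS MISS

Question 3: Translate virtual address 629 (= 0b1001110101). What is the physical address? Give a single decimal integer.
Answer: 1205

Derivation:
vaddr = 629 = 0b1001110101
Split: l1_idx=4, l2_idx=7, offset=5
L1[4] = 0
L2[0][7] = 75
paddr = 75 * 16 + 5 = 1205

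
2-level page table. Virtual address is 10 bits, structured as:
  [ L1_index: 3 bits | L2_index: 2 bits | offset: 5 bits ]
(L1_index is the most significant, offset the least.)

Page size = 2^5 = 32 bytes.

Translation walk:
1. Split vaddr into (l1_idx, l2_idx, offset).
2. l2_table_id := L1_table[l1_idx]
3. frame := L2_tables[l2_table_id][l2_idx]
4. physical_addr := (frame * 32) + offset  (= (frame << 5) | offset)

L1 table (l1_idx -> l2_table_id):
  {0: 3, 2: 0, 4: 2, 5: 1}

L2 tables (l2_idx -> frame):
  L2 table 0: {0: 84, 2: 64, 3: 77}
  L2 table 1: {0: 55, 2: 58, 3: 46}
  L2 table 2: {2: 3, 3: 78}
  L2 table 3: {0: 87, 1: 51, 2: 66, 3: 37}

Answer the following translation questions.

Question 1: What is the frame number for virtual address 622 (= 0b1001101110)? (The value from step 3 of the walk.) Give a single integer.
Answer: 78

Derivation:
vaddr = 622: l1_idx=4, l2_idx=3
L1[4] = 2; L2[2][3] = 78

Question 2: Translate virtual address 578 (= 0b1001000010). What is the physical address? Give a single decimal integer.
vaddr = 578 = 0b1001000010
Split: l1_idx=4, l2_idx=2, offset=2
L1[4] = 2
L2[2][2] = 3
paddr = 3 * 32 + 2 = 98

Answer: 98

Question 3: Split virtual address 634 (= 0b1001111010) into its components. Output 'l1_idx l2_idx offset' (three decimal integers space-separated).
vaddr = 634 = 0b1001111010
  top 3 bits -> l1_idx = 4
  next 2 bits -> l2_idx = 3
  bottom 5 bits -> offset = 26

Answer: 4 3 26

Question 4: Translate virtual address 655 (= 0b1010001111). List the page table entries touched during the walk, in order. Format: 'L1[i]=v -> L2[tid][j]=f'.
Answer: L1[5]=1 -> L2[1][0]=55

Derivation:
vaddr = 655 = 0b1010001111
Split: l1_idx=5, l2_idx=0, offset=15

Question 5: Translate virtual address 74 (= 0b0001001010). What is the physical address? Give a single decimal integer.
Answer: 2122

Derivation:
vaddr = 74 = 0b0001001010
Split: l1_idx=0, l2_idx=2, offset=10
L1[0] = 3
L2[3][2] = 66
paddr = 66 * 32 + 10 = 2122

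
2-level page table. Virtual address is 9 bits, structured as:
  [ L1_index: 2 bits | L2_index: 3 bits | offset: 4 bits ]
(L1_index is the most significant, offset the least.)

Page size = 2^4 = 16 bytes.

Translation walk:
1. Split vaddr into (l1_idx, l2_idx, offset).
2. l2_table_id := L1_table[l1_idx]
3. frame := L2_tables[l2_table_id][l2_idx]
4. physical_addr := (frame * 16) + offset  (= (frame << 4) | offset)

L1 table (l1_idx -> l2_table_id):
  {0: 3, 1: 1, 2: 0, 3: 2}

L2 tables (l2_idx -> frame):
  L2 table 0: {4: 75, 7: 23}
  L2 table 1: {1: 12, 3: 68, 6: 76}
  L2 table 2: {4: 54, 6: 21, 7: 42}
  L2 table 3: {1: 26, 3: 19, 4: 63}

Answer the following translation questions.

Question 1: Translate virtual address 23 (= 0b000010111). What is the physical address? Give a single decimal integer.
vaddr = 23 = 0b000010111
Split: l1_idx=0, l2_idx=1, offset=7
L1[0] = 3
L2[3][1] = 26
paddr = 26 * 16 + 7 = 423

Answer: 423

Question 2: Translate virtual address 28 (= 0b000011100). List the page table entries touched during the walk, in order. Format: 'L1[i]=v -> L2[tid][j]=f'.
Answer: L1[0]=3 -> L2[3][1]=26

Derivation:
vaddr = 28 = 0b000011100
Split: l1_idx=0, l2_idx=1, offset=12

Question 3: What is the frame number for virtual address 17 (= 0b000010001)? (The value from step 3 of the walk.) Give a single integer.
vaddr = 17: l1_idx=0, l2_idx=1
L1[0] = 3; L2[3][1] = 26

Answer: 26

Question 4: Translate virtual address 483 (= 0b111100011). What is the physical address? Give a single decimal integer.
vaddr = 483 = 0b111100011
Split: l1_idx=3, l2_idx=6, offset=3
L1[3] = 2
L2[2][6] = 21
paddr = 21 * 16 + 3 = 339

Answer: 339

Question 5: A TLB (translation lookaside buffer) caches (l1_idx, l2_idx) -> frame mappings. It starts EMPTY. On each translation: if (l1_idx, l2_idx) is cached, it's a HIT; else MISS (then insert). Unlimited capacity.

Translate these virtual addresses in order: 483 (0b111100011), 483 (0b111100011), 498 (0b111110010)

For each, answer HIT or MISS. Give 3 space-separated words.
Answer: MISS HIT MISS

Derivation:
vaddr=483: (3,6) not in TLB -> MISS, insert
vaddr=483: (3,6) in TLB -> HIT
vaddr=498: (3,7) not in TLB -> MISS, insert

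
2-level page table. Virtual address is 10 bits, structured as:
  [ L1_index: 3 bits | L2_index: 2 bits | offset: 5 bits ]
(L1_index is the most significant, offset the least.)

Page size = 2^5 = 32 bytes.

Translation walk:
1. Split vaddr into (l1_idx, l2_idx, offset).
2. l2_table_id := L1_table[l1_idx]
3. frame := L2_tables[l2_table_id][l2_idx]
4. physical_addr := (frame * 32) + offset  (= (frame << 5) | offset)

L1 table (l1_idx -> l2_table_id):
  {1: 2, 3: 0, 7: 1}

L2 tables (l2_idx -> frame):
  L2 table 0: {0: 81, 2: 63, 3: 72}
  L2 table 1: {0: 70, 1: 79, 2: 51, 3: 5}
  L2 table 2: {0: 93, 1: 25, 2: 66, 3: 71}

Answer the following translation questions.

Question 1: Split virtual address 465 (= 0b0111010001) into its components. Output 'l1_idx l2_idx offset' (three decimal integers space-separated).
vaddr = 465 = 0b0111010001
  top 3 bits -> l1_idx = 3
  next 2 bits -> l2_idx = 2
  bottom 5 bits -> offset = 17

Answer: 3 2 17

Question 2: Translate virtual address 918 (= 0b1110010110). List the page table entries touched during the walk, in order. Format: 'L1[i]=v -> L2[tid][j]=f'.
Answer: L1[7]=1 -> L2[1][0]=70

Derivation:
vaddr = 918 = 0b1110010110
Split: l1_idx=7, l2_idx=0, offset=22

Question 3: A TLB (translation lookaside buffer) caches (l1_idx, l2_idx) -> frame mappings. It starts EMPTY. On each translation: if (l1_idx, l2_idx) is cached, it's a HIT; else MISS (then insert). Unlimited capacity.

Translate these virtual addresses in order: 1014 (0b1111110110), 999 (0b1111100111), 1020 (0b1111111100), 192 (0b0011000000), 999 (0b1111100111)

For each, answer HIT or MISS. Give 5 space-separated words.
Answer: MISS HIT HIT MISS HIT

Derivation:
vaddr=1014: (7,3) not in TLB -> MISS, insert
vaddr=999: (7,3) in TLB -> HIT
vaddr=1020: (7,3) in TLB -> HIT
vaddr=192: (1,2) not in TLB -> MISS, insert
vaddr=999: (7,3) in TLB -> HIT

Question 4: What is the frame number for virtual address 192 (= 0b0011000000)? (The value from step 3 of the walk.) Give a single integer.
Answer: 66

Derivation:
vaddr = 192: l1_idx=1, l2_idx=2
L1[1] = 2; L2[2][2] = 66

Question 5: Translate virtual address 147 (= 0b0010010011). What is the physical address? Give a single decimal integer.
Answer: 2995

Derivation:
vaddr = 147 = 0b0010010011
Split: l1_idx=1, l2_idx=0, offset=19
L1[1] = 2
L2[2][0] = 93
paddr = 93 * 32 + 19 = 2995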